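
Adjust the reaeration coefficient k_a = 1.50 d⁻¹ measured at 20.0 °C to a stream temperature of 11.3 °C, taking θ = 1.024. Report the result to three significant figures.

k_a(T₂) = k_a(T₁) · θ^(T₂−T₁) = 1.50 × 1.024^(11.3−20.0)
= 1.50 × 1.024^-8.70 = 1.50 × 0.8136 = 1.220 d⁻¹.

k_a ≈ 1.22 d⁻¹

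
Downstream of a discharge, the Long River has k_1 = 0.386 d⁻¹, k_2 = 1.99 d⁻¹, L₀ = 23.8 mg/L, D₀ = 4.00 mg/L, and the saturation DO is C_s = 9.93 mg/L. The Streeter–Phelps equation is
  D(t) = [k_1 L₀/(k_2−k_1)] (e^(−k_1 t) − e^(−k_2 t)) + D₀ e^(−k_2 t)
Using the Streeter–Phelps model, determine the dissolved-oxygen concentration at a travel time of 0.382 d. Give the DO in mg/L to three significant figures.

k_1 L₀/(k_2−k_1) = 0.386×23.8/(1.99−0.386) = 9.187/1.604 = 5.727 mg/L.
e^(−k_1 t) = e^(−0.386×0.3820) = 0.8629; e^(−k_2 t) = e^(−1.99×0.3820) = 0.4676.
D = 5.727 × (0.8629 − 0.4676) + 4.00 × 0.4676 = 2.264 + 1.870 = 4.135 mg/L.
DO = C_s − D = 9.93 − 4.135 = 5.795 mg/L.

DO ≈ 5.80 mg/L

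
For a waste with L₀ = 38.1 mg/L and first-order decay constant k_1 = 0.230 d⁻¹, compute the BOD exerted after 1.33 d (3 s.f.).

y ≈ 10.0 mg/L

y_t = L₀(1 − e^(−k_1 t)) = 38.1 × (1 − e^(−0.230×1.33))
= 38.1 × (1 − 0.7365) = 38.1 × 0.2635 = 10.04 mg/L.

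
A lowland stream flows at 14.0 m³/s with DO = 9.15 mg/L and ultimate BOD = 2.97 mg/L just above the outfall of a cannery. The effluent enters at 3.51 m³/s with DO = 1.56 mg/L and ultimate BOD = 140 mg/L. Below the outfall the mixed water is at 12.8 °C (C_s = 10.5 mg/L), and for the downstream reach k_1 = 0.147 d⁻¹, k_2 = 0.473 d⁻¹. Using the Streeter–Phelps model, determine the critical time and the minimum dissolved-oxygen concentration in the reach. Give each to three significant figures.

Mixed DO = (14.0×9.15 + 3.51×1.56)/(14.0+3.51) = 133.6/17.51 = 7.629 mg/L.
Mixed L₀ = (14.0×2.97 + 3.51×140)/(17.51) = 533.0/17.51 = 30.44 mg/L.
Initial deficit D₀ = C_s − DO₀ = 10.5 − 7.629 = 2.871 mg/L.
t_c = (1/0.3260) ln[(0.473/0.147)(1 − 2.871×0.3260/(0.147×30.44))] = 3.067 × ln(2.545) = 2.865 d.
D_c = (0.147/0.473) × 30.44 × e^(−0.147×2.865) = 0.3108 × 30.44 × 0.6563 = 6.208 mg/L.
Minimum DO = 10.5 − 6.208 = 4.292 mg/L.

t_c ≈ 2.86 d; minimum DO ≈ 4.29 mg/L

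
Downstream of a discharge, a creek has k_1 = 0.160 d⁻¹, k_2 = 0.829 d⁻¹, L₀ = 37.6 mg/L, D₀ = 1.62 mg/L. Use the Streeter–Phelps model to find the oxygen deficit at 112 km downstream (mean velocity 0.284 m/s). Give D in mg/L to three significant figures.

D ≈ 4.16 mg/L

Travel time t = x/v = 112 km / (0.284 m/s) = 112000 m / 0.284 m/s = 394400 s = 4.564 d.
k_1 L₀/(k_2−k_1) = 0.160×37.6/(0.829−0.160) = 6.016/0.6690 = 8.993 mg/L.
e^(−k_1 t) = e^(−0.160×4.564) = 0.4818; e^(−k_2 t) = e^(−0.829×4.564) = 0.02273.
D = 8.993 × (0.4818 − 0.02273) + 1.62 × 0.02273 = 4.128 + 0.03683 = 4.165 mg/L.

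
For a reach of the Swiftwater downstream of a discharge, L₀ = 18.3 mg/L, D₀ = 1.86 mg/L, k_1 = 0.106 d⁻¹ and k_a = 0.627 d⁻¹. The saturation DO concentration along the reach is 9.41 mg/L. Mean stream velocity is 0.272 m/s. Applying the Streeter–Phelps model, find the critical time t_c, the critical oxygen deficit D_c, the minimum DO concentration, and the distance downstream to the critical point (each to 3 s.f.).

t_c ≈ 2.08 d; D_c ≈ 2.48 mg/L; min DO ≈ 6.93 mg/L; x_c ≈ 49.0 km

With k_a/k_1 = 5.915 and 1 − D₀(k_a−k_1)/(k_1 L₀) = 0.5004,
t_c = ln(5.915 × 0.5004) / (0.627 − 0.106) = ln(2.960) / 0.5210 = 1.085/0.5210 = 2.083 d.
D_c = (k_1/k_a) L₀ e^(−k_1 t_c) = (0.106/0.627) × 18.3 × e^(−0.106×2.083) = 0.1691 × 18.3 × 0.8019 = 2.481 mg/L.
Minimum DO = C_s − D_c = 9.41 − 2.481 = 6.929 mg/L.
x_c = v t_c = 0.272 m/s × 2.083 d × 86400 s/d = 48950 m ≈ 49.0 km.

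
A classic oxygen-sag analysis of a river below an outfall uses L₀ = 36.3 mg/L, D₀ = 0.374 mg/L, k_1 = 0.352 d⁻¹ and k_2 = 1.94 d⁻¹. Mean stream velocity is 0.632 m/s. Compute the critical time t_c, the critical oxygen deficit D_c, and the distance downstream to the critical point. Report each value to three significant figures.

t_c = [1/(k_2−k_1)] ln[(k_2/k_1)(1 − D₀(k_2−k_1)/(k_1 L₀))]
= [1/(1.94−0.352)] ln[(1.94/0.352)(1 − 0.374×1.588/(0.352×36.3))]
= (1/1.588) ln[5.511 × 0.9535] = 0.6297 × ln(5.255) = 0.6297 × 1.659 = 1.045 d.
D_c = (k_1/k_2) L₀ e^(−k_1 t_c) = (0.352/1.94) × 36.3 × e^(−0.352×1.045) = 0.1814 × 36.3 × 0.6923 = 4.560 mg/L.
x_c = v t_c = 0.632 m/s × 1.045 d × 86400 s/d = 57050 m ≈ 57.1 km.

t_c ≈ 1.04 d; D_c ≈ 4.56 mg/L; x_c ≈ 57.1 km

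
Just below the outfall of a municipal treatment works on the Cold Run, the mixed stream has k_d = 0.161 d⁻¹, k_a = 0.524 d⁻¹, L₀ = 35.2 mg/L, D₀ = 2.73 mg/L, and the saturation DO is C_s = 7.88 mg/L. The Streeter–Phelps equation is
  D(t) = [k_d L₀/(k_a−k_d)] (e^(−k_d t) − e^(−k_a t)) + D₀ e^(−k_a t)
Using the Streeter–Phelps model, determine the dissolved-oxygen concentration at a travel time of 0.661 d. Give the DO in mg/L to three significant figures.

k_d L₀/(k_a−k_d) = 0.161×35.2/(0.524−0.161) = 5.667/0.3630 = 15.61 mg/L.
e^(−k_d t) = e^(−0.161×0.6610) = 0.8990; e^(−k_a t) = e^(−0.524×0.6610) = 0.7073.
D = 15.61 × (0.8990 − 0.7073) + 2.73 × 0.7073 = 2.994 + 1.931 = 4.925 mg/L.
DO = C_s − D = 7.88 − 4.925 = 2.955 mg/L.

DO ≈ 2.95 mg/L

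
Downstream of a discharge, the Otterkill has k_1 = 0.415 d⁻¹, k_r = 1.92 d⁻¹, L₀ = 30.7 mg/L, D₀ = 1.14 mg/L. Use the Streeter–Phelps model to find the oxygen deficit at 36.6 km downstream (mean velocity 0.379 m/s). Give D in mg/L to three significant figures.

D ≈ 4.47 mg/L

Travel time t = x/v = 36.6 km / (0.379 m/s) = 36600 m / 0.379 m/s = 96570 s = 1.118 d.
k_1 L₀/(k_r−k_1) = 0.415×30.7/(1.92−0.415) = 12.74/1.505 = 8.465 mg/L.
e^(−k_1 t) = e^(−0.415×1.118) = 0.6289; e^(−k_r t) = e^(−1.92×1.118) = 0.1170.
D = 8.465 × (0.6289 − 0.1170) + 1.14 × 0.1170 = 4.334 + 0.1333 = 4.467 mg/L.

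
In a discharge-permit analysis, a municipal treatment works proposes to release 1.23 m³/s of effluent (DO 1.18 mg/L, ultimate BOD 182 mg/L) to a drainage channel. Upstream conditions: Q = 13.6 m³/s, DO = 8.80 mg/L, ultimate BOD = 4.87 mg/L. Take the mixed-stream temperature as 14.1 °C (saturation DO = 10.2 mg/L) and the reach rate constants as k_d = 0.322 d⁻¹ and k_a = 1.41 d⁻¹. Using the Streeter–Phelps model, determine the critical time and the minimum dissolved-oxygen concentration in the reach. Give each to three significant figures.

Mixed DO = (13.6×8.80 + 1.23×1.18)/(13.6+1.23) = 121.1/14.83 = 8.168 mg/L.
Mixed L₀ = (13.6×4.87 + 1.23×182)/(14.83) = 290.1/14.83 = 19.56 mg/L.
Initial deficit D₀ = C_s − DO₀ = 10.2 − 8.168 = 2.032 mg/L.
t_c = (1/1.088) ln[(1.41/0.322)(1 − 2.032×1.088/(0.322×19.56))] = 0.9191 × ln(2.842) = 0.9600 d.
D_c = (0.322/1.41) × 19.56 × e^(−0.322×0.9600) = 0.2284 × 19.56 × 0.7341 = 3.279 mg/L.
Minimum DO = 10.2 − 3.279 = 6.921 mg/L.

t_c ≈ 0.960 d; minimum DO ≈ 6.92 mg/L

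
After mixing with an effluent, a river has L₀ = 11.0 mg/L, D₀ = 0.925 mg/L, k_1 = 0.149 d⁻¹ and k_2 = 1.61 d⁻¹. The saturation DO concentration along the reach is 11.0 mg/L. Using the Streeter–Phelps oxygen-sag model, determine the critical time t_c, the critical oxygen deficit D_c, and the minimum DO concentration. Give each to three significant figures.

t_c ≈ 0.438 d; D_c ≈ 0.954 mg/L; min DO ≈ 10.0 mg/L

At the critical point dD/dt = 0, so k_1 L₀ e^(−k_1 t) = k_2 D. Substituting D(t) from the Streeter–Phelps equation and solving for t gives
t_c = ln[(k_2/k_1)(1 − D₀(k_2−k_1)/(k_1 L₀))] / (k_2−k_1).
Here k_2−k_1 = 1.461 d⁻¹ and 1 − D₀(k_2−k_1)/(k_1 L₀) = 1 − 0.925×1.461/(0.149×11.0) = 0.1755, so
t_c = ln(10.81 × 0.1755) / 1.461 = 0.6397 / 1.461 = 0.4378 d.
L(t_c) = L₀ e^(−k_1 t_c) = 11.0 × 0.9368 = 10.31 mg/L, and at the critical point k_2 D_c = k_1 L, so D_c = (0.149/1.61) × 10.31 = 0.9537 mg/L.
Minimum DO = C_s − D_c = 11.0 − 0.9537 = 10.05 mg/L.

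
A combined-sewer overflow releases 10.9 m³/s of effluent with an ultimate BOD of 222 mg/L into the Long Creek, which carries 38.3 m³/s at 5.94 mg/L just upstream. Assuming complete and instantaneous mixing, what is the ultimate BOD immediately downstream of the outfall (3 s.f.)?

Flow-weighted mixing: C = (Q_r C_r + Q_w C_w)/(Q_r + Q_w)
= (38.3×5.94 + 10.9×222)/(38.3 + 10.9) = 2647/49.20 = 53.81 mg/L.

53.8 mg/L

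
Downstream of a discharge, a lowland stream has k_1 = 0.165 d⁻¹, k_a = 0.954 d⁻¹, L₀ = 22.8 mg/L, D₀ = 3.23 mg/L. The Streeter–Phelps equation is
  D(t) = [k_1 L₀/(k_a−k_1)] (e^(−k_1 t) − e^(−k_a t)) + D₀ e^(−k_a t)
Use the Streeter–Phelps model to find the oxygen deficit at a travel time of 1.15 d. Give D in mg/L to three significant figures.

D ≈ 3.43 mg/L

k_1 L₀/(k_a−k_1) = 0.165×22.8/(0.954−0.165) = 3.762/0.7890 = 4.768 mg/L.
e^(−k_1 t) = e^(−0.165×1.150) = 0.8272; e^(−k_a t) = e^(−0.954×1.150) = 0.3338.
D = 4.768 × (0.8272 − 0.3338) + 3.23 × 0.3338 = 2.352 + 1.078 = 3.431 mg/L.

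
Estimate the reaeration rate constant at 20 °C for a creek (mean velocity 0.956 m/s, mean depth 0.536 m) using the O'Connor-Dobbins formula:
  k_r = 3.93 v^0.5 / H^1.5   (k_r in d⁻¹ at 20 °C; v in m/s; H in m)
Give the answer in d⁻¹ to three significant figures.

k_r = 3.93 × 0.956^0.5 / 0.536^1.5 = 3.93 × 0.9778 / 0.3924 = 9.792 d⁻¹.

k_r ≈ 9.79 d⁻¹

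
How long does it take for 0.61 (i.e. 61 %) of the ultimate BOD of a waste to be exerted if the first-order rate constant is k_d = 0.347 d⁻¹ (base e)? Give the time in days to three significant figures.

t ≈ 2.71 d

y/L₀ = 1 − e^(−k_d t) = 0.61 ⇒ e^(−k_d t) = 0.390
t = −ln(0.390) / 0.347 = 0.9416 / 0.347 = 2.714 d.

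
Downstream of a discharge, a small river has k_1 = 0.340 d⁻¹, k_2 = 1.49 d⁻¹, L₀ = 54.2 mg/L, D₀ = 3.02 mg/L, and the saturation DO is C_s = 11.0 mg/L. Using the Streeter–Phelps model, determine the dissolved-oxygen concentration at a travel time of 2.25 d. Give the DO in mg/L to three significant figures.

DO ≈ 4.00 mg/L

k_1 L₀/(k_2−k_1) = 0.340×54.2/(1.49−0.340) = 18.43/1.150 = 16.02 mg/L.
e^(−k_1 t) = e^(−0.340×2.250) = 0.4653; e^(−k_2 t) = e^(−1.49×2.250) = 0.03500.
D = 16.02 × (0.4653 − 0.03500) + 3.02 × 0.03500 = 6.896 + 0.1057 = 7.002 mg/L.
DO = C_s − D = 11.0 − 7.002 = 3.998 mg/L.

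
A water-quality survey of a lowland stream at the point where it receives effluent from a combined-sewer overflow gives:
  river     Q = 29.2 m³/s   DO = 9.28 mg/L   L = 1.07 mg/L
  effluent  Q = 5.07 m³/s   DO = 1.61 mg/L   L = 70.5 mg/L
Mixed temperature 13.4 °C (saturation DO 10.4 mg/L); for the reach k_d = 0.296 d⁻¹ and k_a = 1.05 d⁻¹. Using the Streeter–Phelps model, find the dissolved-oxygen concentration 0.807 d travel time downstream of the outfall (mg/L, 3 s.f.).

DO ≈ 7.84 mg/L

Mixed DO = (29.2×9.28 + 5.07×1.61)/(29.2+5.07) = 279.1/34.27 = 8.145 mg/L.
Mixed L₀ = (29.2×1.07 + 5.07×70.5)/(34.27) = 388.7/34.27 = 11.34 mg/L.
Initial deficit D₀ = C_s − DO₀ = 10.4 − 8.145 = 2.255 mg/L.
D(0.807) = [0.296×11.34/(1.05−0.296)](e^(−0.296×0.807) − e^(−1.05×0.807)) + 2.255 e^(−1.05×0.807)
= 4.452 × (0.7875 − 0.4285) + 2.255 × 0.4285 = 2.565 mg/L.
DO = 10.4 − 2.565 = 7.835 mg/L.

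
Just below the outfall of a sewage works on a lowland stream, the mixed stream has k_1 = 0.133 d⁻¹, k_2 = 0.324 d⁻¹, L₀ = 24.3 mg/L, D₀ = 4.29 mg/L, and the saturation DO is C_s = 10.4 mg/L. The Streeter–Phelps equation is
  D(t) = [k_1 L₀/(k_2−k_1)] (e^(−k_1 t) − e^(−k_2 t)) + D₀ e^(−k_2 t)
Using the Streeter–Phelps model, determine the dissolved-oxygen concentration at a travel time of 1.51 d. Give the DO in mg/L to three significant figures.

k_1 L₀/(k_2−k_1) = 0.133×24.3/(0.324−0.133) = 3.232/0.1910 = 16.92 mg/L.
e^(−k_1 t) = e^(−0.133×1.510) = 0.8181; e^(−k_2 t) = e^(−0.324×1.510) = 0.6131.
D = 16.92 × (0.8181 − 0.6131) + 4.29 × 0.6131 = 3.468 + 2.630 = 6.098 mg/L.
DO = C_s − D = 10.4 − 6.098 = 4.302 mg/L.

DO ≈ 4.30 mg/L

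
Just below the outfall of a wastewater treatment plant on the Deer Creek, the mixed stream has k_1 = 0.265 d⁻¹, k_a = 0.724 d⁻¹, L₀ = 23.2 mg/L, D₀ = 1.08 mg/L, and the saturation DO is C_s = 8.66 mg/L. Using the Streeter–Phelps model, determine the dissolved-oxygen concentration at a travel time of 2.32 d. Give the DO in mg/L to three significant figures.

DO ≈ 3.71 mg/L

k_1 L₀/(k_a−k_1) = 0.265×23.2/(0.724−0.265) = 6.148/0.4590 = 13.39 mg/L.
e^(−k_1 t) = e^(−0.265×2.320) = 0.5407; e^(−k_a t) = e^(−0.724×2.320) = 0.1864.
D = 13.39 × (0.5407 − 0.1864) + 1.08 × 0.1864 = 4.746 + 0.2013 = 4.947 mg/L.
DO = C_s − D = 8.66 − 4.947 = 3.713 mg/L.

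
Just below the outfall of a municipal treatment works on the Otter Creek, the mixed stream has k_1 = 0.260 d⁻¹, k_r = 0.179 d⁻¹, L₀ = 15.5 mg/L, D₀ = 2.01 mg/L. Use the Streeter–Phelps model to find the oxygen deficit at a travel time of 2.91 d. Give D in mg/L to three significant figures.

k_1 L₀/(k_r−k_1) = 0.260×15.5/(0.179−0.260) = 4.030/-0.08100 = -49.75 mg/L.
e^(−k_1 t) = e^(−0.260×2.910) = 0.4693; e^(−k_r t) = e^(−0.179×2.910) = 0.5940.
D = -49.75 × (0.4693 − 0.5940) + 2.01 × 0.5940 = 6.206 + 1.194 = 7.400 mg/L.

D ≈ 7.40 mg/L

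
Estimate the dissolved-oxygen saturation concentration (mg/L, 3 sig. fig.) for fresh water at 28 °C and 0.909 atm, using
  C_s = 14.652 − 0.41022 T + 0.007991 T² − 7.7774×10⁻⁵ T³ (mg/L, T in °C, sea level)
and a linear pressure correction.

C_s ≈ 7.02 mg/L

At sea level: C_s = 14.652 − 0.41022×28 + 0.007991×28² − 7.7774×10⁻⁵×28³ = 7.723 mg/L.
Pressure correction: C_s' = 7.723 × 0.909 = 7.021 mg/L.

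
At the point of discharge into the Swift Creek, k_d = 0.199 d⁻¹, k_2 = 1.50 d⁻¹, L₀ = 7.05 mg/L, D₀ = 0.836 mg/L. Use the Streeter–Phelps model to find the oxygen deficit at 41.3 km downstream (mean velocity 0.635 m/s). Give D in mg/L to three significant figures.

Travel time t = x/v = 41.3 km / (0.635 m/s) = 41300 m / 0.635 m/s = 65040 s = 0.7528 d.
k_d L₀/(k_2−k_d) = 0.199×7.05/(1.50−0.199) = 1.403/1.301 = 1.078 mg/L.
e^(−k_d t) = e^(−0.199×0.7528) = 0.8609; e^(−k_2 t) = e^(−1.50×0.7528) = 0.3233.
D = 1.078 × (0.8609 − 0.3233) + 0.836 × 0.3233 = 0.5797 + 0.2703 = 0.8500 mg/L.

D ≈ 0.850 mg/L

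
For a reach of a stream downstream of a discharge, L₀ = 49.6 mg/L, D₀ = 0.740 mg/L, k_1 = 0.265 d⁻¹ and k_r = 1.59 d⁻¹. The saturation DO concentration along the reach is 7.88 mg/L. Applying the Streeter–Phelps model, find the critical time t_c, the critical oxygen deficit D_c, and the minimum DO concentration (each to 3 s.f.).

t_c ≈ 1.29 d; D_c ≈ 5.87 mg/L; min DO ≈ 2.01 mg/L

t_c = [1/(k_r−k_1)] ln[(k_r/k_1)(1 − D₀(k_r−k_1)/(k_1 L₀))]
= [1/(1.59−0.265)] ln[(1.59/0.265)(1 − 0.740×1.325/(0.265×49.6))]
= (1/1.325) ln[6.000 × 0.9254] = 0.7547 × ln(5.552) = 0.7547 × 1.714 = 1.294 d.
D_c = (k_1/k_r) L₀ e^(−k_1 t_c) = (0.265/1.59) × 49.6 × e^(−0.265×1.294) = 0.1667 × 49.6 × 0.7097 = 5.867 mg/L.
Minimum DO = C_s − D_c = 7.88 − 5.867 = 2.013 mg/L.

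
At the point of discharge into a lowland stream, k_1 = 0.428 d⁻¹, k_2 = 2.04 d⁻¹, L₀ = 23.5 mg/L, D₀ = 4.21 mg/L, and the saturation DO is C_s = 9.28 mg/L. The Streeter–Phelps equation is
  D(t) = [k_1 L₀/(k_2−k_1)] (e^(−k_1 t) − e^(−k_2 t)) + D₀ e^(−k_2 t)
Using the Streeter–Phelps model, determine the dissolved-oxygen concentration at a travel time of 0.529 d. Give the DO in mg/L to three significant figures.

DO ≈ 4.99 mg/L

k_1 L₀/(k_2−k_1) = 0.428×23.5/(2.04−0.428) = 10.06/1.612 = 6.239 mg/L.
e^(−k_1 t) = e^(−0.428×0.5290) = 0.7974; e^(−k_2 t) = e^(−2.04×0.5290) = 0.3399.
D = 6.239 × (0.7974 − 0.3399) + 4.21 × 0.3399 = 2.855 + 1.431 = 4.286 mg/L.
DO = C_s − D = 9.28 − 4.286 = 4.994 mg/L.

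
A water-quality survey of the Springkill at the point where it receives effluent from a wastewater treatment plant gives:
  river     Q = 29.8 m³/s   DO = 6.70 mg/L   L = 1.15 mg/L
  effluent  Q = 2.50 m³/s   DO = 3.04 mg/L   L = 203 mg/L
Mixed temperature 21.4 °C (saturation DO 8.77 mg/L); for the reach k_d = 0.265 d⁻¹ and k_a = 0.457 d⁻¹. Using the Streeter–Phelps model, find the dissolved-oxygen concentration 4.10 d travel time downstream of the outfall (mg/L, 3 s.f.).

DO ≈ 4.15 mg/L

Mixed DO = (29.8×6.70 + 2.50×3.04)/(29.8+2.50) = 207.3/32.30 = 6.417 mg/L.
Mixed L₀ = (29.8×1.15 + 2.50×203)/(32.30) = 541.8/32.30 = 16.77 mg/L.
Initial deficit D₀ = C_s − DO₀ = 8.77 − 6.417 = 2.353 mg/L.
D(4.10) = [0.265×16.77/(0.457−0.265)](e^(−0.265×4.10) − e^(−0.457×4.10)) + 2.353 e^(−0.457×4.10)
= 23.15 × (0.3374 − 0.1536) + 2.353 × 0.1536 = 4.617 mg/L.
DO = 8.77 − 4.617 = 4.153 mg/L.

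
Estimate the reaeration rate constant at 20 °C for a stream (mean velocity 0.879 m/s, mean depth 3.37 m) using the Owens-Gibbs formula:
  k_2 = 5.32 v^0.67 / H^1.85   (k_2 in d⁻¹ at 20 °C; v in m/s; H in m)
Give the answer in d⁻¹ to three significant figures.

k_2 = 5.32 × 0.879^0.67 / 3.37^1.85 = 5.32 × 0.9172 / 9.465 = 0.5155 d⁻¹.

k_2 ≈ 0.516 d⁻¹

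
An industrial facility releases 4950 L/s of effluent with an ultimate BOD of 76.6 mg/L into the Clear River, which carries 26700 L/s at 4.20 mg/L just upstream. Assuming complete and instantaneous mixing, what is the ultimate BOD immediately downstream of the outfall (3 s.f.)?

Flow-weighted mixing: C = (Q_r C_r + Q_w C_w)/(Q_r + Q_w)
= (26700×4.20 + 4950×76.6)/(26700 + 4950) = 491300/31650 = 15.52 mg/L.

15.5 mg/L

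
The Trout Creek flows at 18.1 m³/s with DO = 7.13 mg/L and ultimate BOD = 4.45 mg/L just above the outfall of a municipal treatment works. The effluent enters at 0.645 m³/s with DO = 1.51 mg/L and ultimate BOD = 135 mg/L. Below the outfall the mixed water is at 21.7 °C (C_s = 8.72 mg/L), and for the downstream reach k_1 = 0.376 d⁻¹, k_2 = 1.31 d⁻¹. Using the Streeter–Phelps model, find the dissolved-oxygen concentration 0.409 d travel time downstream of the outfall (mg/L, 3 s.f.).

Mixed DO = (18.1×7.13 + 0.645×1.51)/(18.1+0.645) = 130.0/18.75 = 6.937 mg/L.
Mixed L₀ = (18.1×4.45 + 0.645×135)/(18.75) = 167.6/18.75 = 8.942 mg/L.
Initial deficit D₀ = C_s − DO₀ = 8.72 − 6.937 = 1.783 mg/L.
D(0.409) = [0.376×8.942/(1.31−0.376)](e^(−0.376×0.409) − e^(−1.31×0.409)) + 1.783 e^(−1.31×0.409)
= 3.600 × (0.8575 − 0.5852) + 1.783 × 0.5852 = 2.024 mg/L.
DO = 8.72 − 2.024 = 6.696 mg/L.

DO ≈ 6.70 mg/L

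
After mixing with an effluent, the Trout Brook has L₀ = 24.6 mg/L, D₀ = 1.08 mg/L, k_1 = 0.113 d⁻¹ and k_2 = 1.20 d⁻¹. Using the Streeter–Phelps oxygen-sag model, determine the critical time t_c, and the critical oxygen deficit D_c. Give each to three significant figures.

t_c = [1/(k_2−k_1)] ln[(k_2/k_1)(1 − D₀(k_2−k_1)/(k_1 L₀))]
= [1/(1.20−0.113)] ln[(1.20/0.113)(1 − 1.08×1.087/(0.113×24.6))]
= (1/1.087) ln[10.62 × 0.5777] = 0.9200 × ln(6.135) = 0.9200 × 1.814 = 1.669 d.
L(t_c) = L₀ e^(−k_1 t_c) = 24.6 × 0.8281 = 20.37 mg/L, and at the critical point k_2 D_c = k_1 L, so D_c = (0.113/1.20) × 20.37 = 1.918 mg/L.

t_c ≈ 1.67 d; D_c ≈ 1.92 mg/L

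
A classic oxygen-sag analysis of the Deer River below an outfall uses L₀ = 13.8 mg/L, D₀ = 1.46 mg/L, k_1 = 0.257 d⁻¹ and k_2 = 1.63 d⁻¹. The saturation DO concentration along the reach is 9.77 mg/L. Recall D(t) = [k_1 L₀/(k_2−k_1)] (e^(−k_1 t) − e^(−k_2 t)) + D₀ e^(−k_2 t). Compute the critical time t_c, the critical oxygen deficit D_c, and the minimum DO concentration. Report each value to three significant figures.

At the critical point dD/dt = 0, so k_1 L₀ e^(−k_1 t) = k_2 D. Substituting D(t) from the Streeter–Phelps equation and solving for t gives
t_c = ln[(k_2/k_1)(1 − D₀(k_2−k_1)/(k_1 L₀))] / (k_2−k_1).
Here k_2−k_1 = 1.373 d⁻¹ and 1 − D₀(k_2−k_1)/(k_1 L₀) = 1 − 1.46×1.373/(0.257×13.8) = 0.4348, so
t_c = ln(6.342 × 0.4348) / 1.373 = 1.014 / 1.373 = 0.7388 d.
L(t_c) = L₀ e^(−k_1 t_c) = 13.8 × 0.8271 = 11.41 mg/L, and at the critical point k_2 D_c = k_1 L, so D_c = (0.257/1.63) × 11.41 = 1.800 mg/L.
Minimum DO = C_s − D_c = 9.77 − 1.800 = 7.970 mg/L.

t_c ≈ 0.739 d; D_c ≈ 1.80 mg/L; min DO ≈ 7.97 mg/L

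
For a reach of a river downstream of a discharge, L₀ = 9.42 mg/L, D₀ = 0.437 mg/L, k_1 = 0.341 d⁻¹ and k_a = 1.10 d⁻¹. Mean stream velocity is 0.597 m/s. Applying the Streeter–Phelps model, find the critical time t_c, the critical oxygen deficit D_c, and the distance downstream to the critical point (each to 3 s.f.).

t_c ≈ 1.40 d; D_c ≈ 1.81 mg/L; x_c ≈ 72.2 km

With k_a/k_1 = 3.226 and 1 − D₀(k_a−k_1)/(k_1 L₀) = 0.8967,
t_c = ln(3.226 × 0.8967) / (1.10 − 0.341) = ln(2.893) / 0.7590 = 1.062/0.7590 = 1.399 d.
L(t_c) = L₀ e^(−k_1 t_c) = 9.42 × 0.6205 = 5.845 mg/L, and at the critical point k_a D_c = k_1 L, so D_c = (0.341/1.10) × 5.845 = 1.812 mg/L.
x_c = v t_c = 0.597 m/s × 1.399 d × 86400 s/d = 72190 m ≈ 72.2 km.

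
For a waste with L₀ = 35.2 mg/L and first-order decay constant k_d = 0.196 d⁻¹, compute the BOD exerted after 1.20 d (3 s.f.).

y_t = L₀(1 − e^(−k_d t)) = 35.2 × (1 − e^(−0.196×1.20))
= 35.2 × (1 − 0.7904) = 35.2 × 0.2096 = 7.377 mg/L.

y ≈ 7.38 mg/L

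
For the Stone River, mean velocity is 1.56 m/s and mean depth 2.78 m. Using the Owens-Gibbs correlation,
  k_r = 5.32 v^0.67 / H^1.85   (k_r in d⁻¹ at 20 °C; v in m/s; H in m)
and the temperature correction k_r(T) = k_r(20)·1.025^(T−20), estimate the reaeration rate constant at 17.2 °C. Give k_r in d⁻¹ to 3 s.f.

k_r ≈ 1.01 d⁻¹

k_r(20) = 5.32 × 1.56^0.67 / 2.78^1.85 = 5.32 × 1.347 / 6.630 = 1.081 d⁻¹.
k_r(17.2) = 1.081 × 1.025^(17.2−20) = 1.081 × 0.9332 = 1.009 d⁻¹.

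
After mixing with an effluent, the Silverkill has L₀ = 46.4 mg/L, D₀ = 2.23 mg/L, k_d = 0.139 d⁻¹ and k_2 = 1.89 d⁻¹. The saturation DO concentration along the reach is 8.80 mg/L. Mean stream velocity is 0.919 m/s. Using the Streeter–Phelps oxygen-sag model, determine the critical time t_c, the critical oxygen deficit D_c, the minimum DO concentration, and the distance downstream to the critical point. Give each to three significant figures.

t_c ≈ 0.959 d; D_c ≈ 2.99 mg/L; min DO ≈ 5.81 mg/L; x_c ≈ 76.2 km

t_c = [1/(k_2−k_d)] ln[(k_2/k_d)(1 − D₀(k_2−k_d)/(k_d L₀))]
= [1/(1.89−0.139)] ln[(1.89/0.139)(1 − 2.23×1.751/(0.139×46.4))]
= (1/1.751) ln[13.60 × 0.3946] = 0.5711 × ln(5.365) = 0.5711 × 1.680 = 0.9594 d.
D_c = (k_d/k_2) L₀ e^(−k_d t_c) = (0.139/1.89) × 46.4 × e^(−0.139×0.9594) = 0.07354 × 46.4 × 0.8752 = 2.986 mg/L.
Minimum DO = C_s − D_c = 8.80 − 2.986 = 5.814 mg/L.
x_c = v t_c = 0.919 m/s × 0.9594 d × 86400 s/d = 76180 m ≈ 76.2 km.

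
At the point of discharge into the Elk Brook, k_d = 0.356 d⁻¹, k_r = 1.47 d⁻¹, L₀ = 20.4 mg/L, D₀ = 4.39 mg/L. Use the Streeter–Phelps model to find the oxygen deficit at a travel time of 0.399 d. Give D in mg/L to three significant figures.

k_d L₀/(k_r−k_d) = 0.356×20.4/(1.47−0.356) = 7.262/1.114 = 6.519 mg/L.
e^(−k_d t) = e^(−0.356×0.3990) = 0.8676; e^(−k_r t) = e^(−1.47×0.3990) = 0.5563.
D = 6.519 × (0.8676 − 0.5563) + 4.39 × 0.5563 = 2.030 + 2.442 = 4.472 mg/L.

D ≈ 4.47 mg/L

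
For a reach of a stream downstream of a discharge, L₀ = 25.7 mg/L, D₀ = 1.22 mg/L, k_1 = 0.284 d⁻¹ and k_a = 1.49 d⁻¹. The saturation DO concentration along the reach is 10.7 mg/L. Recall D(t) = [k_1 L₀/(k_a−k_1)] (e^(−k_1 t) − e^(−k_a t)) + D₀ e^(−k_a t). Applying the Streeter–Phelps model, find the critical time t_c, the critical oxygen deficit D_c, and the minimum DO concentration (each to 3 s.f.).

t_c ≈ 1.19 d; D_c ≈ 3.50 mg/L; min DO ≈ 7.20 mg/L

At the critical point dD/dt = 0, so k_1 L₀ e^(−k_1 t) = k_a D. Substituting D(t) from the Streeter–Phelps equation and solving for t gives
t_c = ln[(k_a/k_1)(1 − D₀(k_a−k_1)/(k_1 L₀))] / (k_a−k_1).
Here k_a−k_1 = 1.206 d⁻¹ and 1 − D₀(k_a−k_1)/(k_1 L₀) = 1 − 1.22×1.206/(0.284×25.7) = 0.7984, so
t_c = ln(5.246 × 0.7984) / 1.206 = 1.432 / 1.206 = 1.188 d.
D_c = (k_1/k_a) L₀ e^(−k_1 t_c) = (0.284/1.49) × 25.7 × e^(−0.284×1.188) = 0.1906 × 25.7 × 0.7137 = 3.496 mg/L.
Minimum DO = C_s − D_c = 10.7 − 3.496 = 7.204 mg/L.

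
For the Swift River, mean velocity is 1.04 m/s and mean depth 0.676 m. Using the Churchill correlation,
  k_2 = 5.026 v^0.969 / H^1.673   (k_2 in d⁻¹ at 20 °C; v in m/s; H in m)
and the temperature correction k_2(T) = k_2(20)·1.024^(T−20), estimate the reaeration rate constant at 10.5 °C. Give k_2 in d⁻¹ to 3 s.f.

k_2(20) = 5.026 × 1.04^0.969 / 0.676^1.673 = 5.026 × 1.039 / 0.5194 = 10.05 d⁻¹.
k_2(10.5) = 10.05 × 1.024^(10.5−20) = 10.05 × 0.7983 = 8.024 d⁻¹.

k_2 ≈ 8.02 d⁻¹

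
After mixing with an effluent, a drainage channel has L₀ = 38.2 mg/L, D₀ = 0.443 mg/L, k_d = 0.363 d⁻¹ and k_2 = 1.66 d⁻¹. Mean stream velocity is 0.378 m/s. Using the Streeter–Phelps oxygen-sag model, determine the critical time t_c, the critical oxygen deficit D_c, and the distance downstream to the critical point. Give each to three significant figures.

At the critical point dD/dt = 0, so k_d L₀ e^(−k_d t) = k_2 D. Substituting D(t) from the Streeter–Phelps equation and solving for t gives
t_c = ln[(k_2/k_d)(1 − D₀(k_2−k_d)/(k_d L₀))] / (k_2−k_d).
Here k_2−k_d = 1.297 d⁻¹ and 1 − D₀(k_2−k_d)/(k_d L₀) = 1 − 0.443×1.297/(0.363×38.2) = 0.9586, so
t_c = ln(4.573 × 0.9586) / 1.297 = 1.478 / 1.297 = 1.139 d.
D_c = (k_d/k_2) L₀ e^(−k_d t_c) = (0.363/1.66) × 38.2 × e^(−0.363×1.139) = 0.2187 × 38.2 × 0.6613 = 5.524 mg/L.
x_c = v t_c = 0.378 m/s × 1.139 d × 86400 s/d = 37210 m ≈ 37.2 km.

t_c ≈ 1.14 d; D_c ≈ 5.52 mg/L; x_c ≈ 37.2 km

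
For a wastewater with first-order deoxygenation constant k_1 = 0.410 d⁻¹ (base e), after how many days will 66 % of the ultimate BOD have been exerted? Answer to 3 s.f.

t ≈ 2.63 d

y/L₀ = 1 − e^(−k_1 t) = 0.66 ⇒ e^(−k_1 t) = 0.340
t = −ln(0.340) / 0.410 = 1.079 / 0.410 = 2.631 d.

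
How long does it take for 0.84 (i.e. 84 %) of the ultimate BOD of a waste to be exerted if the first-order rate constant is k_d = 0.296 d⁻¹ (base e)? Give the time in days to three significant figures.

t ≈ 6.19 d

y/L₀ = 1 − e^(−k_d t) = 0.84 ⇒ e^(−k_d t) = 0.160
t = −ln(0.160) / 0.296 = 1.833 / 0.296 = 6.191 d.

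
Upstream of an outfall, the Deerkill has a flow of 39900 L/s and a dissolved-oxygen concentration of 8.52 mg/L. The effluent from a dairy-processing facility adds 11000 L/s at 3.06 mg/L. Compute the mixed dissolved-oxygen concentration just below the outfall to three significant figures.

Flow-weighted mixing: C = (Q_r C_r + Q_w C_w)/(Q_r + Q_w)
= (39900×8.52 + 11000×3.06)/(39900 + 11000) = 373600/50900 = 7.340 mg/L.

7.34 mg/L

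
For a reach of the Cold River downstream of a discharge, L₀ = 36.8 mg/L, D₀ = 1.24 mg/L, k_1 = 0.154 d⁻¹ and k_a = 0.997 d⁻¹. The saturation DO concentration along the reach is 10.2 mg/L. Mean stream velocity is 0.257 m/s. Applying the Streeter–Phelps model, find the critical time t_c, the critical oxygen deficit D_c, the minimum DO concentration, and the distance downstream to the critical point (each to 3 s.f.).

t_c ≈ 1.97 d; D_c ≈ 4.19 mg/L; min DO ≈ 6.01 mg/L; x_c ≈ 43.8 km

With k_a/k_1 = 6.474 and 1 − D₀(k_a−k_1)/(k_1 L₀) = 0.8155,
t_c = ln(6.474 × 0.8155) / (0.997 − 0.154) = ln(5.280) / 0.8430 = 1.664/0.8430 = 1.974 d.
L(t_c) = L₀ e^(−k_1 t_c) = 36.8 × 0.7379 = 27.15 mg/L, and at the critical point k_a D_c = k_1 L, so D_c = (0.154/0.997) × 27.15 = 4.194 mg/L.
Minimum DO = C_s − D_c = 10.2 − 4.194 = 6.006 mg/L.
x_c = v t_c = 0.257 m/s × 1.974 d × 86400 s/d = 43830 m ≈ 43.8 km.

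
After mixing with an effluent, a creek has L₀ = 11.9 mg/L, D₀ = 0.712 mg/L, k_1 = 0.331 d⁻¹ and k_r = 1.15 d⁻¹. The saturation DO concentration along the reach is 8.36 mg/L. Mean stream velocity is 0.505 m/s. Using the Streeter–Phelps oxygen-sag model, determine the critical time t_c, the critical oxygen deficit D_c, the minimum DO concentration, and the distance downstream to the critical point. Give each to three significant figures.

t_c = [1/(k_r−k_1)] ln[(k_r/k_1)(1 − D₀(k_r−k_1)/(k_1 L₀))]
= [1/(1.15−0.331)] ln[(1.15/0.331)(1 − 0.712×0.8190/(0.331×11.9))]
= (1/0.8190) ln[3.474 × 0.8520] = 1.221 × ln(2.960) = 1.221 × 1.085 = 1.325 d.
L(t_c) = L₀ e^(−k_1 t_c) = 11.9 × 0.6450 = 7.675 mg/L, and at the critical point k_r D_c = k_1 L, so D_c = (0.331/1.15) × 7.675 = 2.209 mg/L.
Minimum DO = C_s − D_c = 8.36 − 2.209 = 6.151 mg/L.
x_c = v t_c = 0.505 m/s × 1.325 d × 86400 s/d = 57810 m ≈ 57.8 km.

t_c ≈ 1.33 d; D_c ≈ 2.21 mg/L; min DO ≈ 6.15 mg/L; x_c ≈ 57.8 km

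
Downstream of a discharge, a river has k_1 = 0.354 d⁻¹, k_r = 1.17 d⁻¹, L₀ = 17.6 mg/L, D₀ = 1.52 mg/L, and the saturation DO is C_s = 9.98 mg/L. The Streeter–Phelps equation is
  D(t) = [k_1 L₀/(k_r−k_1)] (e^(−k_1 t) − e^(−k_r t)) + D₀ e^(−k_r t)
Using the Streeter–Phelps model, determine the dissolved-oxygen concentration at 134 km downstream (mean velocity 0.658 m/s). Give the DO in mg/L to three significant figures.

Travel time t = x/v = 134 km / (0.658 m/s) = 134000 m / 0.658 m/s = 203600 s = 2.357 d.
k_1 L₀/(k_r−k_1) = 0.354×17.6/(1.17−0.354) = 6.230/0.8160 = 7.635 mg/L.
e^(−k_1 t) = e^(−0.354×2.357) = 0.4341; e^(−k_r t) = e^(−1.17×2.357) = 0.06344.
D = 7.635 × (0.4341 − 0.06344) + 1.52 × 0.06344 = 2.830 + 0.09642 = 2.927 mg/L.
DO = C_s − D = 9.98 − 2.927 = 7.053 mg/L.

DO ≈ 7.05 mg/L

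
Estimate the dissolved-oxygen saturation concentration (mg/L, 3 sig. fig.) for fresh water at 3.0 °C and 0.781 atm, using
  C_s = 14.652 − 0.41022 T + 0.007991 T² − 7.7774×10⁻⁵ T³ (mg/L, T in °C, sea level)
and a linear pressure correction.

C_s ≈ 10.5 mg/L

At sea level: C_s = 14.652 − 0.41022×3.0 + 0.007991×3.0² − 7.7774×10⁻⁵×3.0³ = 13.49 mg/L.
Pressure correction: C_s' = 13.49 × 0.781 = 10.54 mg/L.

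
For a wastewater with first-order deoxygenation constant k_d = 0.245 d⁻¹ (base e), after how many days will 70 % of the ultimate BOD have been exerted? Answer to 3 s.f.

y/L₀ = 1 − e^(−k_d t) = 0.70 ⇒ e^(−k_d t) = 0.300
t = −ln(0.300) / 0.245 = 1.204 / 0.245 = 4.914 d.

t ≈ 4.91 d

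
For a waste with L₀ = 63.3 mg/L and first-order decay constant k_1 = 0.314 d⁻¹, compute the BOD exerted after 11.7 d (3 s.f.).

y ≈ 61.7 mg/L

y_t = L₀(1 − e^(−k_1 t)) = 63.3 × (1 − e^(−0.314×11.7))
= 63.3 × (1 − 0.02538) = 63.3 × 0.9746 = 61.69 mg/L.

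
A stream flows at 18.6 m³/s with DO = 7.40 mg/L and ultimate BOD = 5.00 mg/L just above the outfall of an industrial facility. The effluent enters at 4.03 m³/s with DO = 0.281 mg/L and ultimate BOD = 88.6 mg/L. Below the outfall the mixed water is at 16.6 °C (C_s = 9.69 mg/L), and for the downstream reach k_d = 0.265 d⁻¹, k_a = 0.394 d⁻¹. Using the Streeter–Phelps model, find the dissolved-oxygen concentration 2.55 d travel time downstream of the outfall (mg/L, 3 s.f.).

Mixed DO = (18.6×7.40 + 4.03×0.281)/(18.6+4.03) = 138.8/22.63 = 6.132 mg/L.
Mixed L₀ = (18.6×5.00 + 4.03×88.6)/(22.63) = 450.1/22.63 = 19.89 mg/L.
Initial deficit D₀ = C_s − DO₀ = 9.69 − 6.132 = 3.558 mg/L.
D(2.55) = [0.265×19.89/(0.394−0.265)](e^(−0.265×2.55) − e^(−0.394×2.55)) + 3.558 e^(−0.394×2.55)
= 40.85 × (0.5088 − 0.3662) + 3.558 × 0.3662 = 7.129 mg/L.
DO = 9.69 − 7.129 = 2.561 mg/L.

DO ≈ 2.56 mg/L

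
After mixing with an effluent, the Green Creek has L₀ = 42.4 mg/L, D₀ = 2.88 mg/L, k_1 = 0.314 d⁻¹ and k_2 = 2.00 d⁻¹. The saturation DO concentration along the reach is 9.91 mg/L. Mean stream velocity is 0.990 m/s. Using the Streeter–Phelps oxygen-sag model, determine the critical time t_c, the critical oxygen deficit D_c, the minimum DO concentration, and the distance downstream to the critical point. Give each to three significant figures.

With k_2/k_1 = 6.369 and 1 − D₀(k_2−k_1)/(k_1 L₀) = 0.6353,
t_c = ln(6.369 × 0.6353) / (2.00 − 0.314) = ln(4.046) / 1.686 = 1.398/1.686 = 0.8291 d.
D_c = (k_1/k_2) L₀ e^(−k_1 t_c) = (0.314/2.00) × 42.4 × e^(−0.314×0.8291) = 0.1570 × 42.4 × 0.7708 = 5.131 mg/L.
Minimum DO = C_s − D_c = 9.91 − 5.131 = 4.779 mg/L.
x_c = v t_c = 0.990 m/s × 0.8291 d × 86400 s/d = 70920 m ≈ 70.9 km.

t_c ≈ 0.829 d; D_c ≈ 5.13 mg/L; min DO ≈ 4.78 mg/L; x_c ≈ 70.9 km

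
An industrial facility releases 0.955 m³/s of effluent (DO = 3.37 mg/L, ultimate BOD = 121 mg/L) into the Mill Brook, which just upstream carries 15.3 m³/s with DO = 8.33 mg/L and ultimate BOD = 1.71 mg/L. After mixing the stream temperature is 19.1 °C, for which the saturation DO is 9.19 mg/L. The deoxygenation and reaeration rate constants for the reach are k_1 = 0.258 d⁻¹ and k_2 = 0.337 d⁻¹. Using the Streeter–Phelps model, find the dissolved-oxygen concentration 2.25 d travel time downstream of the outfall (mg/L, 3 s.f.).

DO ≈ 6.06 mg/L

Mixed DO = (15.3×8.33 + 0.955×3.37)/(15.3+0.955) = 130.7/16.25 = 8.039 mg/L.
Mixed L₀ = (15.3×1.71 + 0.955×121)/(16.25) = 141.7/16.25 = 8.718 mg/L.
Initial deficit D₀ = C_s − DO₀ = 9.19 − 8.039 = 1.151 mg/L.
D(2.25) = [0.258×8.718/(0.337−0.258)](e^(−0.258×2.25) − e^(−0.337×2.25)) + 1.151 e^(−0.337×2.25)
= 28.47 × (0.5596 − 0.4685) + 1.151 × 0.4685 = 3.134 mg/L.
DO = 9.19 − 3.134 = 6.056 mg/L.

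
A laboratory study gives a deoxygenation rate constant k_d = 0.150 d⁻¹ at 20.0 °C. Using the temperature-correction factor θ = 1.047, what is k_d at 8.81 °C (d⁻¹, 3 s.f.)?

k_d ≈ 0.0897 d⁻¹

k_d(T₂) = k_d(T₁) · θ^(T₂−T₁) = 0.150 × 1.047^(8.81−20.0)
= 0.150 × 1.047^-11.2 = 0.150 × 0.5981 = 0.08972 d⁻¹.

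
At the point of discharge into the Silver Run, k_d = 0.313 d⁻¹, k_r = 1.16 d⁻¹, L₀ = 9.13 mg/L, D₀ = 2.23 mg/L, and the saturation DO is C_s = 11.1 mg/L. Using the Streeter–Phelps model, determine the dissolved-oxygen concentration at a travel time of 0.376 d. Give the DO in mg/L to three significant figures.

k_d L₀/(k_r−k_d) = 0.313×9.13/(1.16−0.313) = 2.858/0.8470 = 3.374 mg/L.
e^(−k_d t) = e^(−0.313×0.3760) = 0.8890; e^(−k_r t) = e^(−1.16×0.3760) = 0.6465.
D = 3.374 × (0.8890 − 0.6465) + 2.23 × 0.6465 = 0.8180 + 1.442 = 2.260 mg/L.
DO = C_s − D = 11.1 − 2.260 = 8.840 mg/L.

DO ≈ 8.84 mg/L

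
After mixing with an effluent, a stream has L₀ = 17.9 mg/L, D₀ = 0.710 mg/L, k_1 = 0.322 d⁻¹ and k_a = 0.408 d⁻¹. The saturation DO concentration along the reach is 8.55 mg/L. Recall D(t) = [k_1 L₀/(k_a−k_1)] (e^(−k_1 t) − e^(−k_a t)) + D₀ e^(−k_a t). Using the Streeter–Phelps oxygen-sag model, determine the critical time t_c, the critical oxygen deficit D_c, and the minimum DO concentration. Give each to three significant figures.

At the critical point dD/dt = 0, so k_1 L₀ e^(−k_1 t) = k_a D. Substituting D(t) from the Streeter–Phelps equation and solving for t gives
t_c = ln[(k_a/k_1)(1 − D₀(k_a−k_1)/(k_1 L₀))] / (k_a−k_1).
Here k_a−k_1 = 0.08600 d⁻¹ and 1 − D₀(k_a−k_1)/(k_1 L₀) = 1 − 0.710×0.08600/(0.322×17.9) = 0.9894, so
t_c = ln(1.267 × 0.9894) / 0.08600 = 0.2261 / 0.08600 = 2.629 d.
L(t_c) = L₀ e^(−k_1 t_c) = 17.9 × 0.4289 = 7.678 mg/L, and at the critical point k_a D_c = k_1 L, so D_c = (0.322/0.408) × 7.678 = 6.060 mg/L.
Minimum DO = C_s − D_c = 8.55 − 6.060 = 2.490 mg/L.

t_c ≈ 2.63 d; D_c ≈ 6.06 mg/L; min DO ≈ 2.49 mg/L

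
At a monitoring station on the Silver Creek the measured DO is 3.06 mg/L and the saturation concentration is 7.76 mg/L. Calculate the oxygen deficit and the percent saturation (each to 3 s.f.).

D ≈ 4.70 mg/L; 39.4 % saturation

D = C_s − C = 7.76 − 3.06 = 4.70 mg/L.
% saturation = 3.06/7.76 × 100 = 39.4 %.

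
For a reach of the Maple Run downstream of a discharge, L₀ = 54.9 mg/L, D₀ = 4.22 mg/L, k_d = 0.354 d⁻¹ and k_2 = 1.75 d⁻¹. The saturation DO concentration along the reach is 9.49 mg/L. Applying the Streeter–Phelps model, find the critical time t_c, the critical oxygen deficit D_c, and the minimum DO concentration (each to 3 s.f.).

With k_2/k_d = 4.944 and 1 − D₀(k_2−k_d)/(k_d L₀) = 0.6969,
t_c = ln(4.944 × 0.6969) / (1.75 − 0.354) = ln(3.445) / 1.396 = 1.237/1.396 = 0.8860 d.
D_c = (k_d/k_2) L₀ e^(−k_d t_c) = (0.354/1.75) × 54.9 × e^(−0.354×0.8860) = 0.2023 × 54.9 × 0.7308 = 8.116 mg/L.
Minimum DO = C_s − D_c = 9.49 − 8.116 = 1.374 mg/L.

t_c ≈ 0.886 d; D_c ≈ 8.12 mg/L; min DO ≈ 1.37 mg/L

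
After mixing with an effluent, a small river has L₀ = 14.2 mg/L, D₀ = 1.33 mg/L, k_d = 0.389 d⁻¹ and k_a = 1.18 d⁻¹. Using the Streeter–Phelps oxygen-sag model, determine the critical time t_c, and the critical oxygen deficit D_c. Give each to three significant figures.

At the critical point dD/dt = 0, so k_d L₀ e^(−k_d t) = k_a D. Substituting D(t) from the Streeter–Phelps equation and solving for t gives
t_c = ln[(k_a/k_d)(1 − D₀(k_a−k_d)/(k_d L₀))] / (k_a−k_d).
Here k_a−k_d = 0.7910 d⁻¹ and 1 − D₀(k_a−k_d)/(k_d L₀) = 1 − 1.33×0.7910/(0.389×14.2) = 0.8095, so
t_c = ln(3.033 × 0.8095) / 0.7910 = 0.8984 / 0.7910 = 1.136 d.
L(t_c) = L₀ e^(−k_d t_c) = 14.2 × 0.6429 = 9.129 mg/L, and at the critical point k_a D_c = k_d L, so D_c = (0.389/1.18) × 9.129 = 3.009 mg/L.

t_c ≈ 1.14 d; D_c ≈ 3.01 mg/L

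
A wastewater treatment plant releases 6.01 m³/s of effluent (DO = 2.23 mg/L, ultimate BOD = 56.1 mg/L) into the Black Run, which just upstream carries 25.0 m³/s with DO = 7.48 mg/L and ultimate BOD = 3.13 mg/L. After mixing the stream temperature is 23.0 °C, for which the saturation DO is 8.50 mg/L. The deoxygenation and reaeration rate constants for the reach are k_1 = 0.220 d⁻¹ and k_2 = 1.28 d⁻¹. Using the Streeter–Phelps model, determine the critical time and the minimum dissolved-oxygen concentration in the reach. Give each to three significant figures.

Mixed DO = (25.0×7.48 + 6.01×2.23)/(25.0+6.01) = 200.4/31.01 = 6.463 mg/L.
Mixed L₀ = (25.0×3.13 + 6.01×56.1)/(31.01) = 415.4/31.01 = 13.40 mg/L.
Initial deficit D₀ = C_s − DO₀ = 8.50 − 6.463 = 2.037 mg/L.
t_c = (1/1.060) ln[(1.28/0.220)(1 − 2.037×1.060/(0.220×13.40))] = 0.9434 × ln(1.554) = 0.4161 d.
D_c = (0.220/1.28) × 13.40 × e^(−0.220×0.4161) = 0.1719 × 13.40 × 0.9125 = 2.101 mg/L.
Minimum DO = 8.50 − 2.101 = 6.399 mg/L.

t_c ≈ 0.416 d; minimum DO ≈ 6.40 mg/L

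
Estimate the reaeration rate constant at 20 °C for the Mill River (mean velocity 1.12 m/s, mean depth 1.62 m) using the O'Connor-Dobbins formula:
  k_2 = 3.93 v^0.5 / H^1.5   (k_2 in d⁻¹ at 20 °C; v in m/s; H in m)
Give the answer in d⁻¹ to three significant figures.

k_2 ≈ 2.02 d⁻¹

k_2 = 3.93 × 1.12^0.5 / 1.62^1.5 = 3.93 × 1.058 / 2.062 = 2.017 d⁻¹.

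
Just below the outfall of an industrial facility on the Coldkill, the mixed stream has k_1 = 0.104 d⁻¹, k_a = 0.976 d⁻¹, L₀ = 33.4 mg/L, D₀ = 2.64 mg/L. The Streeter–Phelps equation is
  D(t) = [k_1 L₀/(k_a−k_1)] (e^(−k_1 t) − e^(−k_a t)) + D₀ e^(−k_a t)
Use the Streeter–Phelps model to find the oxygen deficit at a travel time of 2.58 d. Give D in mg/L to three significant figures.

D ≈ 2.94 mg/L

k_1 L₀/(k_a−k_1) = 0.104×33.4/(0.976−0.104) = 3.474/0.8720 = 3.983 mg/L.
e^(−k_1 t) = e^(−0.104×2.580) = 0.7647; e^(−k_a t) = e^(−0.976×2.580) = 0.08061.
D = 3.983 × (0.7647 − 0.08061) + 2.64 × 0.08061 = 2.725 + 0.2128 = 2.938 mg/L.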